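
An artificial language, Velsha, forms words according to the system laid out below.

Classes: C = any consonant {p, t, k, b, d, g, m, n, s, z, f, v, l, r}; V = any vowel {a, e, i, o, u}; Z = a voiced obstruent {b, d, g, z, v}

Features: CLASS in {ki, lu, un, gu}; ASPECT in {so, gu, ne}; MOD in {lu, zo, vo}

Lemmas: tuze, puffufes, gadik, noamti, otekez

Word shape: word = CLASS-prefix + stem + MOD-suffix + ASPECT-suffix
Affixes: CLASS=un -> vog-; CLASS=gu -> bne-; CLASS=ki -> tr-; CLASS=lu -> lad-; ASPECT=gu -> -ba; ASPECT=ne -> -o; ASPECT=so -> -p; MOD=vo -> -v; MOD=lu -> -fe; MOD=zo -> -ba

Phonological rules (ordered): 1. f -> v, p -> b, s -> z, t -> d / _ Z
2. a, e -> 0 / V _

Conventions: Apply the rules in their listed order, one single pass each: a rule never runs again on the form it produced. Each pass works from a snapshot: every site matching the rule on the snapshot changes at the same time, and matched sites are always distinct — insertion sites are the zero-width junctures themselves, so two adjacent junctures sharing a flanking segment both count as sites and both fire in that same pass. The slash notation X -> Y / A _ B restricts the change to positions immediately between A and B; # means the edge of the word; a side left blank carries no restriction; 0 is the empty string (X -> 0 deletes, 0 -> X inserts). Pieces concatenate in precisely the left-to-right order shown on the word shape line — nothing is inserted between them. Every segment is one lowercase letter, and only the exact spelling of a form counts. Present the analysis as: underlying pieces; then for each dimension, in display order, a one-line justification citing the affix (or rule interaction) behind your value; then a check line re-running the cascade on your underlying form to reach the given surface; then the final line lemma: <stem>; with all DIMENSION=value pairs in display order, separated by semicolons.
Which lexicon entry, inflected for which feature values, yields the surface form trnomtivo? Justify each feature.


underlying: tr-noamti-v-o
CLASS=ki - signalled by the affix tr-
ASPECT=ne - signalled by the affix -o
MOD=vo - signalled by the affix -v
check: trnoamtivo -> trnoamtivo -> trnomtivo
lemma: noamti; CLASS=ki; ASPECT=ne; MOD=vo


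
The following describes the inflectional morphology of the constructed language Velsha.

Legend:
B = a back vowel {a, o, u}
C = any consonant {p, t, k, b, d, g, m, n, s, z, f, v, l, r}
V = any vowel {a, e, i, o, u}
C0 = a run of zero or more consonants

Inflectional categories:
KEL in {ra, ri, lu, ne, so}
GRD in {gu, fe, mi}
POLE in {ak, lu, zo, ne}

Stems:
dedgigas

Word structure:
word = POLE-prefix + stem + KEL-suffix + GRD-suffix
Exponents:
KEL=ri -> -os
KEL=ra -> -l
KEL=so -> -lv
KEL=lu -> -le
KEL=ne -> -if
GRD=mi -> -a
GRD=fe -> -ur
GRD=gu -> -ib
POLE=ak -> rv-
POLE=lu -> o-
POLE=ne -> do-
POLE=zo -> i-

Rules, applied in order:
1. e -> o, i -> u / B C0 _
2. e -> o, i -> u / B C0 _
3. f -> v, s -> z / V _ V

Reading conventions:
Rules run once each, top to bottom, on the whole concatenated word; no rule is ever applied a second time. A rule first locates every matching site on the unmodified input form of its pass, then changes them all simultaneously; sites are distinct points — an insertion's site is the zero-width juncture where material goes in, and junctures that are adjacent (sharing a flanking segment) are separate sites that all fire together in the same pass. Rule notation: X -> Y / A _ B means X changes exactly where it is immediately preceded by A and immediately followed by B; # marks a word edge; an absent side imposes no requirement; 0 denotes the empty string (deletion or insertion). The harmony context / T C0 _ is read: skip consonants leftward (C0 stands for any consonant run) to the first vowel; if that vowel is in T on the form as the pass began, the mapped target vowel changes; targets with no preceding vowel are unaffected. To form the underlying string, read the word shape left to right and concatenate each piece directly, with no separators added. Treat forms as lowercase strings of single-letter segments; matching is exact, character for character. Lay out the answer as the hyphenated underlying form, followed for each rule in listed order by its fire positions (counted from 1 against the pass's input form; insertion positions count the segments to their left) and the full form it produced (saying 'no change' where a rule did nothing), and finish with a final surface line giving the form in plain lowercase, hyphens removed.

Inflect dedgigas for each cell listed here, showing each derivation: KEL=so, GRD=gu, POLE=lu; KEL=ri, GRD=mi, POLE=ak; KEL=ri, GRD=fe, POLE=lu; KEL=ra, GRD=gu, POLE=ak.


cell KEL=so, GRD=gu, POLE=lu:
underlying: o-dedgigas-lv-ib
1. e -> o, i -> u / B C0 _: fires at position(s) 3, 12: ododgigaslvub
2. e -> o, i -> u / B C0 _: fires at position(s) 6: ododgugaslvub
3. f -> v, s -> z / V _ V: no change
surface: ododgugaslvub

cell KEL=ri, GRD=mi, POLE=ak:
underlying: rv-dedgigas-os-a
1. e -> o, i -> u / B C0 _: no change
2. e -> o, i -> u / B C0 _: no change
3. f -> v, s -> z / V _ V: fires at position(s) 10, 12: rvdedgigazoza
surface: rvdedgigazoza

cell KEL=ri, GRD=fe, POLE=lu:
underlying: o-dedgigas-os-ur
1. e -> o, i -> u / B C0 _: fires at position(s) 3: ododgigasosur
2. e -> o, i -> u / B C0 _: fires at position(s) 6: ododgugasosur
3. f -> v, s -> z / V _ V: fires at position(s) 9, 11: ododgugazozur
surface: ododgugazozur

cell KEL=ra, GRD=gu, POLE=ak:
underlying: rv-dedgigas-l-ib
1. e -> o, i -> u / B C0 _: fires at position(s) 12: rvdedgigaslub
2. e -> o, i -> u / B C0 _: no change
3. f -> v, s -> z / V _ V: no change
surface: rvdedgigaslub


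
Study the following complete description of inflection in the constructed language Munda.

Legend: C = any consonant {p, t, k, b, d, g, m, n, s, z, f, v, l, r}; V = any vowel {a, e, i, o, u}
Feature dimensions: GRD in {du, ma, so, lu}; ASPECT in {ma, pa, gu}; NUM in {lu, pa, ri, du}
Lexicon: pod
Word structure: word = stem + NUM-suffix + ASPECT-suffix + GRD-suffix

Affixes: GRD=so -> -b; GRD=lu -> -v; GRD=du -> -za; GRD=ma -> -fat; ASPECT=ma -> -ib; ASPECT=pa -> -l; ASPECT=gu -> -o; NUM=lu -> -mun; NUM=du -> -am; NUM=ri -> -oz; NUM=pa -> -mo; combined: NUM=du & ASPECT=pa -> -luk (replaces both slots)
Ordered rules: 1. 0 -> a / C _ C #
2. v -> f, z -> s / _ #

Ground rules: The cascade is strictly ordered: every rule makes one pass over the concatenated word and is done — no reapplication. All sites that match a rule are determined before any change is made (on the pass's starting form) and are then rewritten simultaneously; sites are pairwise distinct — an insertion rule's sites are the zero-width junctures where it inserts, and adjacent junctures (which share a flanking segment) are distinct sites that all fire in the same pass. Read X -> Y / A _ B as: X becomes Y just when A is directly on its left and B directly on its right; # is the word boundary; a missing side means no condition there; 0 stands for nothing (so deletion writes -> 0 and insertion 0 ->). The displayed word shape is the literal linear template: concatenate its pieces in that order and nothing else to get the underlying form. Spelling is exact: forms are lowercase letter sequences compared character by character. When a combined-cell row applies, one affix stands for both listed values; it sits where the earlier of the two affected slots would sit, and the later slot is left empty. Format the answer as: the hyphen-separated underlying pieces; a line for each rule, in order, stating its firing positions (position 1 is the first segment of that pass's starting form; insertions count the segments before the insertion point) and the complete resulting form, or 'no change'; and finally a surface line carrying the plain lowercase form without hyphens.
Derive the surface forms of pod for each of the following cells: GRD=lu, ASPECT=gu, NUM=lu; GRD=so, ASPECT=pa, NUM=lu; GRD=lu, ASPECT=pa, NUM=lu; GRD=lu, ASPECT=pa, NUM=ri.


cell GRD=lu, ASPECT=gu, NUM=lu:
underlying: pod-mun-o-v
1. 0 -> a / C _ C #: no change
2. v -> f, z -> s / _ #: fires at position(s) 8: podmunof
surface: podmunof

cell GRD=so, ASPECT=pa, NUM=lu:
underlying: pod-mun-l-b
1. 0 -> a / C _ C #: inserts after position(s) 7: podmunlab
2. v -> f, z -> s / _ #: no change
surface: podmunlab

cell GRD=lu, ASPECT=pa, NUM=lu:
underlying: pod-mun-l-v
1. 0 -> a / C _ C #: inserts after position(s) 7: podmunlav
2. v -> f, z -> s / _ #: fires at position(s) 9: podmunlaf
surface: podmunlaf

cell GRD=lu, ASPECT=pa, NUM=ri:
underlying: pod-oz-l-v
1. 0 -> a / C _ C #: inserts after position(s) 6: podozlav
2. v -> f, z -> s / _ #: fires at position(s) 8: podozlaf
surface: podozlaf


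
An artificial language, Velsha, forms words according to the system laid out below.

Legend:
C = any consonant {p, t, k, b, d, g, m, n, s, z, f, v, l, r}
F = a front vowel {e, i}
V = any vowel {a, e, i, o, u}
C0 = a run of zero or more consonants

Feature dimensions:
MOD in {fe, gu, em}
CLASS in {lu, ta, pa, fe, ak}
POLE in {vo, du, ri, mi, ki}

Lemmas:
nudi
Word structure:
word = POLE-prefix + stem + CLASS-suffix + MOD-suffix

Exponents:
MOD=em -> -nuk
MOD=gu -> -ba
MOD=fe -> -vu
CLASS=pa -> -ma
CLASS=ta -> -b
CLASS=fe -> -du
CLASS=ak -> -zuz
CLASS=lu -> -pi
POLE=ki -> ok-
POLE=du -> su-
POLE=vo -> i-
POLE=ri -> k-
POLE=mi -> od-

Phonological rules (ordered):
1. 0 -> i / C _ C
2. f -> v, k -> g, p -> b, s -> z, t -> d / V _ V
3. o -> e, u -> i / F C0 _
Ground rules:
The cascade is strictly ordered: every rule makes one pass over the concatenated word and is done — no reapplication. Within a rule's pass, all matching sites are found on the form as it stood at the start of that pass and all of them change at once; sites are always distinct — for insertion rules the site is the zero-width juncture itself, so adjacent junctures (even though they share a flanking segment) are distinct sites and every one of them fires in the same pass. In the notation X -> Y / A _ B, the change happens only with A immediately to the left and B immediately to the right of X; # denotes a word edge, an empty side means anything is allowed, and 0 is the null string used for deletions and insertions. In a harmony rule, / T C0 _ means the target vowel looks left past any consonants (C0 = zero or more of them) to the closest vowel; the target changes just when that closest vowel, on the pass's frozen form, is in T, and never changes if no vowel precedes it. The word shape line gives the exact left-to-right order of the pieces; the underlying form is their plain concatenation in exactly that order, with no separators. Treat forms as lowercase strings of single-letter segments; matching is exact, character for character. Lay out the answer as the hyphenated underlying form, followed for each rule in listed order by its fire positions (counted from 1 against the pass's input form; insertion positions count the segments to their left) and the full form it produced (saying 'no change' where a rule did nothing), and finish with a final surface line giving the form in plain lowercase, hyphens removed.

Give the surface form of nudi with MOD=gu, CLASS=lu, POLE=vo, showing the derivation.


underlying: i-nudi-pi-ba
1. 0 -> i / C _ C: no change
2. f -> v, k -> g, p -> b, s -> z, t -> d / V _ V: fires at position(s) 6: inudibiba
3. o -> e, u -> i / F C0 _: fires at position(s) 3: inidibiba
surface: inidibiba


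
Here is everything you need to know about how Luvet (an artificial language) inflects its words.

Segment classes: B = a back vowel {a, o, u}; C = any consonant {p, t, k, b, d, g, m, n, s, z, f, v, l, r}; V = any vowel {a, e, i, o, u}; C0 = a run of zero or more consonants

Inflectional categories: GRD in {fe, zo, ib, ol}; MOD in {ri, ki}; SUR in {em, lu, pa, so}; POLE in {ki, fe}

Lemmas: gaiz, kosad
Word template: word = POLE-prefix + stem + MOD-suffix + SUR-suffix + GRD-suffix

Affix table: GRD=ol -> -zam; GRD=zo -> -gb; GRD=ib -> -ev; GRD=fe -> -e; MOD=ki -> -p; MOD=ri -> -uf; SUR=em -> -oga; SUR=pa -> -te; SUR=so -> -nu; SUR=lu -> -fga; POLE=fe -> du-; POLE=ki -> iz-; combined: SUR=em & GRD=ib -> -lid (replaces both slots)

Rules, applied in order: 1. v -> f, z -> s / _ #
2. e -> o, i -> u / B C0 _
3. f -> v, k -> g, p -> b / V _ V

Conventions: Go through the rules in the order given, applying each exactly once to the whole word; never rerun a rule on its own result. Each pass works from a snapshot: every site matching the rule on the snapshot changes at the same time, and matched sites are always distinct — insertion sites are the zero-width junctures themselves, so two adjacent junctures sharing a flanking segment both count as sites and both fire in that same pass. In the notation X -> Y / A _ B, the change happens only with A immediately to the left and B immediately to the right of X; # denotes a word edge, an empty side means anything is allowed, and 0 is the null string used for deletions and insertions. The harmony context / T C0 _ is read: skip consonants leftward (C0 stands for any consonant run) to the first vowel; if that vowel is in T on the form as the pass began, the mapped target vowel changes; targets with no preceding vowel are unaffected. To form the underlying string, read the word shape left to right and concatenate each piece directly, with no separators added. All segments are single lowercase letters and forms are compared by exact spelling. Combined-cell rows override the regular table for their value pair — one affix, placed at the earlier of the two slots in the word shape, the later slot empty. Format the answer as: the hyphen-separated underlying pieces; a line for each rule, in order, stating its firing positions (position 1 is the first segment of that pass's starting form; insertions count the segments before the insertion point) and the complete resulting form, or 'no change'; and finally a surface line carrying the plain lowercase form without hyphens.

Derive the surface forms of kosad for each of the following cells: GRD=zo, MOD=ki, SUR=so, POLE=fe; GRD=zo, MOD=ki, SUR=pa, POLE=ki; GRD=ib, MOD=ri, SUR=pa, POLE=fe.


cell GRD=zo, MOD=ki, SUR=so, POLE=fe:
underlying: du-kosad-p-nu-gb
1. v -> f, z -> s / _ #: no change
2. e -> o, i -> u / B C0 _: no change
3. f -> v, k -> g, p -> b / V _ V: fires at position(s) 3: dugosadpnugb
surface: dugosadpnugb

cell GRD=zo, MOD=ki, SUR=pa, POLE=ki:
underlying: iz-kosad-p-te-gb
1. v -> f, z -> s / _ #: no change
2. e -> o, i -> u / B C0 _: fires at position(s) 10: izkosadptogb
3. f -> v, k -> g, p -> b / V _ V: no change
surface: izkosadptogb

cell GRD=ib, MOD=ri, SUR=pa, POLE=fe:
underlying: du-kosad-uf-te-ev
1. v -> f, z -> s / _ #: fires at position(s) 13: dukosadufteef
2. e -> o, i -> u / B C0 _: fires at position(s) 11: dukosaduftoef
3. f -> v, k -> g, p -> b / V _ V: fires at position(s) 3: dugosaduftoef
surface: dugosaduftoef


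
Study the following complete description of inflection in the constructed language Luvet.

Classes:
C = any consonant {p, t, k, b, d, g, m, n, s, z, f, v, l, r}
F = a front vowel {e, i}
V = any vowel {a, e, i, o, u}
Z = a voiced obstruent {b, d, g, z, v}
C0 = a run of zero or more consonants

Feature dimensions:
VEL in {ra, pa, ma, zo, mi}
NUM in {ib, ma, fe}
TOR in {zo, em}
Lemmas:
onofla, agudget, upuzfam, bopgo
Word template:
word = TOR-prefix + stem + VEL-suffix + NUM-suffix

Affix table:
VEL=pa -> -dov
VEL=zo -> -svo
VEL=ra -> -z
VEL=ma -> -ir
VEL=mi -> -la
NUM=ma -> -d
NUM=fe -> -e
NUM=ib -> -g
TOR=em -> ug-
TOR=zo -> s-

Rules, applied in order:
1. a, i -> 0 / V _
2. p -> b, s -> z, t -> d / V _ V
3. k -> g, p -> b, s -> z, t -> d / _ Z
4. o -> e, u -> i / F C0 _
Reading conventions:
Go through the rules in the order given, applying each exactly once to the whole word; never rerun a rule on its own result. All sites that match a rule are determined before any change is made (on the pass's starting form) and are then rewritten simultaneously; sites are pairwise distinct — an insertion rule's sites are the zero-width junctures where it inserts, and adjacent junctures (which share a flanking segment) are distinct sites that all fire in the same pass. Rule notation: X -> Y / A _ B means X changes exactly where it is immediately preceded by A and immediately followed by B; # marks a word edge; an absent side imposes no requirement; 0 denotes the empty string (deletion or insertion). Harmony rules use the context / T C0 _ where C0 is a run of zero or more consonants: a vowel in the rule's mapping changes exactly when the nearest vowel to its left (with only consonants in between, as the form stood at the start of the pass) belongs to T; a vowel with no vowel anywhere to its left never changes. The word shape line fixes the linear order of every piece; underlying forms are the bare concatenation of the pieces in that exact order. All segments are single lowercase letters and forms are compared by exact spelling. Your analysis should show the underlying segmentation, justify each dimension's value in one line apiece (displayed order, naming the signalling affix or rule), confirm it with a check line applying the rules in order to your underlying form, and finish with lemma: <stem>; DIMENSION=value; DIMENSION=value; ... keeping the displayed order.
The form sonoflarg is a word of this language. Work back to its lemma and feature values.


underlying: s-onofla-ir-g
VEL=ma - signalled by the affix -ir
NUM=ib - signalled by the affix -g
TOR=zo - signalled by the affix s-
check: sonoflairg -> sonoflarg -> sonoflarg -> sonoflarg -> sonoflarg
lemma: onofla; VEL=ma; NUM=ib; TOR=zo


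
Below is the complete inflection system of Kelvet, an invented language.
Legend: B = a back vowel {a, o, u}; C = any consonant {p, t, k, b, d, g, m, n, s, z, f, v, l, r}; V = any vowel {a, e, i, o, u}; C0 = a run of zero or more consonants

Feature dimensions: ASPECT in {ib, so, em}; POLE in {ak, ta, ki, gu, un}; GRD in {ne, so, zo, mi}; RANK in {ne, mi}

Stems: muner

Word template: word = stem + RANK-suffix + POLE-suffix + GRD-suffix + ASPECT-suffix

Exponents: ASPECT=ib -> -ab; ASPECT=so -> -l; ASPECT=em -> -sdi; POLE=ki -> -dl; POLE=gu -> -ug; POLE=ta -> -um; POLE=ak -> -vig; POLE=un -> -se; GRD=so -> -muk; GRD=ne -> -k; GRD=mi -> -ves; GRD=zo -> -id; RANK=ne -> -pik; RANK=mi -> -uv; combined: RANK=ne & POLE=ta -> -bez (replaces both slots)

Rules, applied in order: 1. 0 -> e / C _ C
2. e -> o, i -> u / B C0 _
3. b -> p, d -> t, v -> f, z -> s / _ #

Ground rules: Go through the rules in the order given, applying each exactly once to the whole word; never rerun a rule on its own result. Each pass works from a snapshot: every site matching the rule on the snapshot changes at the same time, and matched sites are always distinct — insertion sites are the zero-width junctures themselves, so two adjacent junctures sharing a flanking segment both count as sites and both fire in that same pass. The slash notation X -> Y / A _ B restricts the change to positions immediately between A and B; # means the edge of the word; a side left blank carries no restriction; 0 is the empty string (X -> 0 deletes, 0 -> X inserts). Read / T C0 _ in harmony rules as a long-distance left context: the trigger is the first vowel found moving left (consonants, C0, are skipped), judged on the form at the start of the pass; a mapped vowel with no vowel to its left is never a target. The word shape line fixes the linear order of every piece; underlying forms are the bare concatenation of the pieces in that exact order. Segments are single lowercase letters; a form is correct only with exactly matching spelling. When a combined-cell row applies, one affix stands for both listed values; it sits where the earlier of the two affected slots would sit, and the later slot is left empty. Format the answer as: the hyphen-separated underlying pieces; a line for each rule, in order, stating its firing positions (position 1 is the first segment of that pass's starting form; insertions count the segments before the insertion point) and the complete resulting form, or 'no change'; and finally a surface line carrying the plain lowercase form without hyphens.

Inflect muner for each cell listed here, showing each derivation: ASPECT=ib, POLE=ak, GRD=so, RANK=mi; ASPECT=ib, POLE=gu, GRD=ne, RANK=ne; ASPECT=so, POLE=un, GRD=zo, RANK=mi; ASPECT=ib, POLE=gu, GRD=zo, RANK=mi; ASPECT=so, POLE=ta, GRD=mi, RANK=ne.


cell ASPECT=ib, POLE=ak, GRD=so, RANK=mi:
underlying: muner-uv-vig-muk-ab
1. 0 -> e / C _ C: inserts after position(s) 7, 10: muneruvevigemukab
2. e -> o, i -> u / B C0 _: fires at position(s) 4, 8: munoruvovigemukab
3. b -> p, d -> t, v -> f, z -> s / _ #: fires at position(s) 17: munoruvovigemukap
surface: munoruvovigemukap

cell ASPECT=ib, POLE=gu, GRD=ne, RANK=ne:
underlying: muner-pik-ug-k-ab
1. 0 -> e / C _ C: inserts after position(s) 5, 10: munerepikugekab
2. e -> o, i -> u / B C0 _: fires at position(s) 4, 12: munorepikugokab
3. b -> p, d -> t, v -> f, z -> s / _ #: fires at position(s) 15: munorepikugokap
surface: munorepikugokap

cell ASPECT=so, POLE=un, GRD=zo, RANK=mi:
underlying: muner-uv-se-id-l
1. 0 -> e / C _ C: inserts after position(s) 7, 11: muneruveseidel
2. e -> o, i -> u / B C0 _: fires at position(s) 4, 8: munoruvoseidel
3. b -> p, d -> t, v -> f, z -> s / _ #: no change
surface: munoruvoseidel

cell ASPECT=ib, POLE=gu, GRD=zo, RANK=mi:
underlying: muner-uv-ug-id-ab
1. 0 -> e / C _ C: no change
2. e -> o, i -> u / B C0 _: fires at position(s) 4, 10: munoruvugudab
3. b -> p, d -> t, v -> f, z -> s / _ #: fires at position(s) 13: munoruvugudap
surface: munoruvugudap

cell ASPECT=so, POLE=ta, GRD=mi, RANK=ne:
underlying: muner-bez-ves-l
1. 0 -> e / C _ C: inserts after position(s) 5, 8, 11: munerebezevesel
2. e -> o, i -> u / B C0 _: fires at position(s) 4: munorebezevesel
3. b -> p, d -> t, v -> f, z -> s / _ #: no change
surface: munorebezevesel


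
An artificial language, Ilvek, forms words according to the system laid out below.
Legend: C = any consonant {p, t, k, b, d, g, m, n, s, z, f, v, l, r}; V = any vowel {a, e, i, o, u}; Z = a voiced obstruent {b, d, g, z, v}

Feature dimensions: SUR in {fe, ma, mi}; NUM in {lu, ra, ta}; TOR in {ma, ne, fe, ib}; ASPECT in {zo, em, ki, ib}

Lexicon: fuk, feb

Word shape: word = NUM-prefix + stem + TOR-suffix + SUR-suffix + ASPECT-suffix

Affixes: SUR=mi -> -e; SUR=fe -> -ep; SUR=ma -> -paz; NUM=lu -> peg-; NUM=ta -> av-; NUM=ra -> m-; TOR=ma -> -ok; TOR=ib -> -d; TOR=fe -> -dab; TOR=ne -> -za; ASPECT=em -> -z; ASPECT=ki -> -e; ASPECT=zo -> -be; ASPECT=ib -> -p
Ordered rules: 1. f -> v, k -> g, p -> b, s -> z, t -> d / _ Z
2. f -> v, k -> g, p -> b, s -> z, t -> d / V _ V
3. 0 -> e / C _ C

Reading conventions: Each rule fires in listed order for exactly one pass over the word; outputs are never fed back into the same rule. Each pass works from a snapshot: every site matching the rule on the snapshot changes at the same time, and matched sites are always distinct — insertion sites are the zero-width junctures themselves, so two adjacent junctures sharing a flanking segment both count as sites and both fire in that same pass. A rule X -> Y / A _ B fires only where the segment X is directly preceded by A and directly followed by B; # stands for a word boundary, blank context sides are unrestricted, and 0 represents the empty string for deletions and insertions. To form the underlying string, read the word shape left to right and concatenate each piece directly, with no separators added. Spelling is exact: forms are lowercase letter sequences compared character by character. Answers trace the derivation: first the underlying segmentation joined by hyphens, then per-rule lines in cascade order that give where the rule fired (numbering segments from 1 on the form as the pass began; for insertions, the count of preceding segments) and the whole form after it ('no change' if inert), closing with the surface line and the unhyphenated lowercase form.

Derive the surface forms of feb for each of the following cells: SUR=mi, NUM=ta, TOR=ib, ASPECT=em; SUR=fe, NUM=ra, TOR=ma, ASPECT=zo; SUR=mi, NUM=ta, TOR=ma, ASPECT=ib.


cell SUR=mi, NUM=ta, TOR=ib, ASPECT=em:
underlying: av-feb-d-e-z
1. f -> v, k -> g, p -> b, s -> z, t -> d / _ Z: no change
2. f -> v, k -> g, p -> b, s -> z, t -> d / V _ V: no change
3. 0 -> e / C _ C: inserts after position(s) 2, 5: avefebedez
surface: avefebedez

cell SUR=fe, NUM=ra, TOR=ma, ASPECT=zo:
underlying: m-feb-ok-ep-be
1. f -> v, k -> g, p -> b, s -> z, t -> d / _ Z: fires at position(s) 8: mfebokebbe
2. f -> v, k -> g, p -> b, s -> z, t -> d / V _ V: fires at position(s) 6: mfebogebbe
3. 0 -> e / C _ C: inserts after position(s) 1, 8: mefebogebebe
surface: mefebogebebe

cell SUR=mi, NUM=ta, TOR=ma, ASPECT=ib:
underlying: av-feb-ok-e-p
1. f -> v, k -> g, p -> b, s -> z, t -> d / _ Z: no change
2. f -> v, k -> g, p -> b, s -> z, t -> d / V _ V: fires at position(s) 7: avfebogep
3. 0 -> e / C _ C: inserts after position(s) 2: avefebogep
surface: avefebogep


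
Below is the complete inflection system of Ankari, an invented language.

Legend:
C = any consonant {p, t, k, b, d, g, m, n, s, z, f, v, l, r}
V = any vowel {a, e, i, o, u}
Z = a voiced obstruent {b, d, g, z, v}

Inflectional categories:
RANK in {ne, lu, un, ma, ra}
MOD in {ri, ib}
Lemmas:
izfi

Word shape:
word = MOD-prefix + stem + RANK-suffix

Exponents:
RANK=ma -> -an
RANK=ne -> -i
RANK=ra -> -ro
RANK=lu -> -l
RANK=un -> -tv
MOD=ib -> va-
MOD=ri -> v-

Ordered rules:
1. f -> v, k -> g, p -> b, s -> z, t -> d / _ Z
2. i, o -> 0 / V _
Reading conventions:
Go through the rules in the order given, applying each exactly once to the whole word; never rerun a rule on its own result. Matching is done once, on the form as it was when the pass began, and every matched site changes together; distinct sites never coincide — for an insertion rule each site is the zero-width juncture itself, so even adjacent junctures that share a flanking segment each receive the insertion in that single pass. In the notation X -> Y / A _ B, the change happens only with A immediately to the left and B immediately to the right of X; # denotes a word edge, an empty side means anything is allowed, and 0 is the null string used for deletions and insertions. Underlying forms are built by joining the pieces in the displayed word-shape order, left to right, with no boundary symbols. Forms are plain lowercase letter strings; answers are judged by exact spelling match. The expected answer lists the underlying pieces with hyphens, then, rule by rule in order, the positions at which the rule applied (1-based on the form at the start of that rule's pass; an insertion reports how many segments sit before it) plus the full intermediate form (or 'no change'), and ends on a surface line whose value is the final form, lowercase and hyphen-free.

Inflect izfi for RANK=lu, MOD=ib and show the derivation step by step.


underlying: va-izfi-l
1. f -> v, k -> g, p -> b, s -> z, t -> d / _ Z: no change
2. i, o -> 0 / V _: fires at position(s) 3: vazfil
surface: vazfil


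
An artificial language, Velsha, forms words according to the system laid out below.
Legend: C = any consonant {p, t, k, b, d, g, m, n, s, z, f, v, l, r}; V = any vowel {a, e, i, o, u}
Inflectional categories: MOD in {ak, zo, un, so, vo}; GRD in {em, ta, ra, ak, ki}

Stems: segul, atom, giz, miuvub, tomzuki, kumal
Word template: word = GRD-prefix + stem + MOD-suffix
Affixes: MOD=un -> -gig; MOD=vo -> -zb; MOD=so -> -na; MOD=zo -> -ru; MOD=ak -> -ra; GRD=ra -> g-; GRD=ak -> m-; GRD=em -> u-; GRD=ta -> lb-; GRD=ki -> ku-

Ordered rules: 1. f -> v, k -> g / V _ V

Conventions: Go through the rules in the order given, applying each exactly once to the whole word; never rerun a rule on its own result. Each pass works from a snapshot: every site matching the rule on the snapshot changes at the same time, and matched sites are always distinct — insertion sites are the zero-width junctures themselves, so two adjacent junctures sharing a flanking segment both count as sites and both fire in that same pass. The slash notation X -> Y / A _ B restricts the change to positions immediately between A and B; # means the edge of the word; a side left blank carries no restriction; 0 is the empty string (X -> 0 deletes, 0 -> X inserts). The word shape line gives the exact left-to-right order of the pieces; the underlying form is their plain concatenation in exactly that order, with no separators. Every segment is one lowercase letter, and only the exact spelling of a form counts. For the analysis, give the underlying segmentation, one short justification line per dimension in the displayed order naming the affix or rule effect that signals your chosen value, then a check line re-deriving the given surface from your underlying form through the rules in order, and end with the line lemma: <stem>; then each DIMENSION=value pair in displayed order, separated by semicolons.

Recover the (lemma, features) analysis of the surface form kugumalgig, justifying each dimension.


underlying: ku-kumal-gig
MOD=un - signalled by the affix -gig
GRD=ki - signalled by the affix ku-
check: kukumalgig -> kugumalgig
lemma: kumal; MOD=un; GRD=ki


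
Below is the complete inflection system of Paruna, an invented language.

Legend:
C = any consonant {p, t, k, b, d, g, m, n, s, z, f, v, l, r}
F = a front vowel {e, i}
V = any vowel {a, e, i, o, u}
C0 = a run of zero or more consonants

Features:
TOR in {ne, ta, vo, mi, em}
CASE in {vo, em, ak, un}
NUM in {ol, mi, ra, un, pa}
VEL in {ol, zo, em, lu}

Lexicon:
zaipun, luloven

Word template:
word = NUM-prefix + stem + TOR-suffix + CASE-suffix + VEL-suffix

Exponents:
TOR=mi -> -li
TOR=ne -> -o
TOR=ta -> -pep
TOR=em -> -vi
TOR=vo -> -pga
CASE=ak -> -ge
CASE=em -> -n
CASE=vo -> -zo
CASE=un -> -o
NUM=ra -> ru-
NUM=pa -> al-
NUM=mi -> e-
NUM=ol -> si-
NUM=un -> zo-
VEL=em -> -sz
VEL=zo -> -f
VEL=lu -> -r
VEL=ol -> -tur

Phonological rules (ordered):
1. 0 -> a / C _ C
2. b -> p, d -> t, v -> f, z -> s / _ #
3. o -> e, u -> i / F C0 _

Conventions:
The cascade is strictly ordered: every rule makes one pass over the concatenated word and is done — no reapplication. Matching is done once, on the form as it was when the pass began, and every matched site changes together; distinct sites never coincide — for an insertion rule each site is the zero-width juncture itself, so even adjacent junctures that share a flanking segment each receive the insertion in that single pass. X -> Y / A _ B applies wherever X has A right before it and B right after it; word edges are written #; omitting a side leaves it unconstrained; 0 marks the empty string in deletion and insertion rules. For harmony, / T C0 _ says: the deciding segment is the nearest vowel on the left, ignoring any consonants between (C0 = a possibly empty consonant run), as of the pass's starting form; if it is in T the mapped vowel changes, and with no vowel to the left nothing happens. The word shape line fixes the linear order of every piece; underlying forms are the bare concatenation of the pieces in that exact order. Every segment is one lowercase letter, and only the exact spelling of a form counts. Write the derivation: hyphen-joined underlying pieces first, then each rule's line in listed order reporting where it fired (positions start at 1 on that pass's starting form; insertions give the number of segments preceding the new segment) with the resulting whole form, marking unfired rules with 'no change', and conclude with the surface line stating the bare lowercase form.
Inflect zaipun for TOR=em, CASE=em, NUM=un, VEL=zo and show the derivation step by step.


underlying: zo-zaipun-vi-n-f
1. 0 -> a / C _ C: inserts after position(s) 8, 11: zozaipunavinaf
2. b -> p, d -> t, v -> f, z -> s / _ #: no change
3. o -> e, u -> i / F C0 _: fires at position(s) 7: zozaipinavinaf
surface: zozaipinavinaf


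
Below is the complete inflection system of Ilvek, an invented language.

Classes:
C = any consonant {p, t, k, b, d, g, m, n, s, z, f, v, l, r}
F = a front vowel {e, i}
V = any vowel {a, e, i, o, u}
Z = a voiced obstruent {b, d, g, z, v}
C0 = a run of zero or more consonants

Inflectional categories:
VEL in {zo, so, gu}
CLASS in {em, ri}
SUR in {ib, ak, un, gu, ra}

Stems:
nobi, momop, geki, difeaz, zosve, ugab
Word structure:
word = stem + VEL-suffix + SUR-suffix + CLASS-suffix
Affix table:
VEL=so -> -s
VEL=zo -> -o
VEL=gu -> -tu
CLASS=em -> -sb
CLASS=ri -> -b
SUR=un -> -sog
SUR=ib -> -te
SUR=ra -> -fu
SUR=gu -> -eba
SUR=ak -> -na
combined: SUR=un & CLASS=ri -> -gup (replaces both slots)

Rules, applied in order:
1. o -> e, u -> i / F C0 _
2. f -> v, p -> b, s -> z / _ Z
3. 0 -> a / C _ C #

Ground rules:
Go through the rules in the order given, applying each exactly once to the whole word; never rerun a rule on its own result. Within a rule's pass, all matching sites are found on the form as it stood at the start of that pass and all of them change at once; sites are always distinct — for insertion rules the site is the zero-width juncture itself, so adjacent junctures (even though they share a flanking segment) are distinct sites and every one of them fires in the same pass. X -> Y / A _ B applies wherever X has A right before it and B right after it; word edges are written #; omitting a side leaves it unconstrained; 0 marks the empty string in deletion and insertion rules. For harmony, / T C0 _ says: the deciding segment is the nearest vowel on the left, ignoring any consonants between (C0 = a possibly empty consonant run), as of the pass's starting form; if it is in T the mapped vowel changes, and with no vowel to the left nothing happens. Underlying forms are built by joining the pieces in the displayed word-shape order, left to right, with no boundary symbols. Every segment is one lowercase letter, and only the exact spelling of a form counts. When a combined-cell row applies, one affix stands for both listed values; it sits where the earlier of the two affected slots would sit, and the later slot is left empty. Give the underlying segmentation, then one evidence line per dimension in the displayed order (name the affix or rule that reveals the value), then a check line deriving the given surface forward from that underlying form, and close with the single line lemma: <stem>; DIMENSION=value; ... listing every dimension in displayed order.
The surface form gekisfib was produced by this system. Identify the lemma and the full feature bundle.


underlying: geki-s-fu-b
VEL=so - signalled by the affix -s
CLASS=ri - signalled by the affix -b
SUR=ra - signalled by the affix -fu
check: gekisfub -> gekisfib -> gekisfib -> gekisfib
lemma: geki; VEL=so; CLASS=ri; SUR=ra


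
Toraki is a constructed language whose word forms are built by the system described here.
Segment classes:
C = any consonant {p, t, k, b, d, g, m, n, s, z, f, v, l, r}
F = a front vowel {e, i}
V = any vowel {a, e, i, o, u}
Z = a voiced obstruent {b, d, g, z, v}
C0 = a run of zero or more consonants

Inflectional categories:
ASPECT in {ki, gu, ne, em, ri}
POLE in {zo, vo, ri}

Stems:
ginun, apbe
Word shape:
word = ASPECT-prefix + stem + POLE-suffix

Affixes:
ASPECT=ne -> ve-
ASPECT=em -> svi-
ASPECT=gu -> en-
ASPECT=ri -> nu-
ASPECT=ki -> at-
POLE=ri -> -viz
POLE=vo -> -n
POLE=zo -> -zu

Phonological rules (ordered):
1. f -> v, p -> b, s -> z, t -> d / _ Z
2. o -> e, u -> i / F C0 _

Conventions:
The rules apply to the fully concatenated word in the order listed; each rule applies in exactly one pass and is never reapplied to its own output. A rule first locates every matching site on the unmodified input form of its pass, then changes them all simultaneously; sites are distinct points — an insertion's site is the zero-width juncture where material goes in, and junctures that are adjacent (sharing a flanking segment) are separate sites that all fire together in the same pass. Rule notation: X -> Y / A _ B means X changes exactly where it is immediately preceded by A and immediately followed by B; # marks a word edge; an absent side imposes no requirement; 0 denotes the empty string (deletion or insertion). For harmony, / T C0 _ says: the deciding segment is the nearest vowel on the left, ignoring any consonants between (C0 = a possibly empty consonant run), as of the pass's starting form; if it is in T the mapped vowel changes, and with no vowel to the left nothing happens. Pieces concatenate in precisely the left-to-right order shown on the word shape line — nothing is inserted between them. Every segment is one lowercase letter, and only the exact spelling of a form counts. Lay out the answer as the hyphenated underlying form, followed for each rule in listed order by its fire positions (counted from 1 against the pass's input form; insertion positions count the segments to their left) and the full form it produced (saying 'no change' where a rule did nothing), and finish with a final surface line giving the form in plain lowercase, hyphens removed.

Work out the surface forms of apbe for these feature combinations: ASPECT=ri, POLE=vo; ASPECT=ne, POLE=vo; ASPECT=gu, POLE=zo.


cell ASPECT=ri, POLE=vo:
underlying: nu-apbe-n
1. f -> v, p -> b, s -> z, t -> d / _ Z: fires at position(s) 4: nuabben
2. o -> e, u -> i / F C0 _: no change
surface: nuabben

cell ASPECT=ne, POLE=vo:
underlying: ve-apbe-n
1. f -> v, p -> b, s -> z, t -> d / _ Z: fires at position(s) 4: veabben
2. o -> e, u -> i / F C0 _: no change
surface: veabben

cell ASPECT=gu, POLE=zo:
underlying: en-apbe-zu
1. f -> v, p -> b, s -> z, t -> d / _ Z: fires at position(s) 4: enabbezu
2. o -> e, u -> i / F C0 _: fires at position(s) 8: enabbezi
surface: enabbezi


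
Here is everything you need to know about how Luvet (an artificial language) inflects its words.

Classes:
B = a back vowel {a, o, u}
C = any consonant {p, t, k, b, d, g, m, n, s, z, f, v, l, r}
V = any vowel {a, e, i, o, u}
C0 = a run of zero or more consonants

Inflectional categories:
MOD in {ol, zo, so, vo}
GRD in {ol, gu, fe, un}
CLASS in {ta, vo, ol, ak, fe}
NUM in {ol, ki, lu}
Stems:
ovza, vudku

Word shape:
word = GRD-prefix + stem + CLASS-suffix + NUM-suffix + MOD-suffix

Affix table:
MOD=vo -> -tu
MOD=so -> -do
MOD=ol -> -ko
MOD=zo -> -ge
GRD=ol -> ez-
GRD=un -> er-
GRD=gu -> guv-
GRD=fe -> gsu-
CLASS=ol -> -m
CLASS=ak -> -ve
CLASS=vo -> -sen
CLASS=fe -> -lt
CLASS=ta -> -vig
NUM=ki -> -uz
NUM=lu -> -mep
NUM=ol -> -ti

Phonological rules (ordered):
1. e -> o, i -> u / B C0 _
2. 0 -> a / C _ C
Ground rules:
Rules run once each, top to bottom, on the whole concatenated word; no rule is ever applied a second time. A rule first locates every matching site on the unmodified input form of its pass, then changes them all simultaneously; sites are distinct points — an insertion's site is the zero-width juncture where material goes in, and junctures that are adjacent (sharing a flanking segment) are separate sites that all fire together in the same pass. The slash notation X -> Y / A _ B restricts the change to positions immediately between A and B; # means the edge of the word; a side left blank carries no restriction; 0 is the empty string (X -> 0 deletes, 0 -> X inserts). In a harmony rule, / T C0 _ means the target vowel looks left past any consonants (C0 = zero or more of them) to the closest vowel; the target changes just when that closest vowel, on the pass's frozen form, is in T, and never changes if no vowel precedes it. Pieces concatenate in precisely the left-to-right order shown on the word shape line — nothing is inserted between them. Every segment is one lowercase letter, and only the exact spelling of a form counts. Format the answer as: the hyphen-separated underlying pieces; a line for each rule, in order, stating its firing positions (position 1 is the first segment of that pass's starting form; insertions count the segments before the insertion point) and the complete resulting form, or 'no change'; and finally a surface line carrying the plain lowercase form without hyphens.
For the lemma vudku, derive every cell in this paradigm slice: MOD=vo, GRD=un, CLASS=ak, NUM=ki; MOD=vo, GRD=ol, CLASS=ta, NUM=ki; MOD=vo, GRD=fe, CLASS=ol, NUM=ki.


cell MOD=vo, GRD=un, CLASS=ak, NUM=ki:
underlying: er-vudku-ve-uz-tu
1. e -> o, i -> u / B C0 _: fires at position(s) 9: ervudkuvouztu
2. 0 -> a / C _ C: inserts after position(s) 2, 5, 11: eravudakuvouzatu
surface: eravudakuvouzatu

cell MOD=vo, GRD=ol, CLASS=ta, NUM=ki:
underlying: ez-vudku-vig-uz-tu
1. e -> o, i -> u / B C0 _: fires at position(s) 9: ezvudkuvuguztu
2. 0 -> a / C _ C: inserts after position(s) 2, 5, 12: ezavudakuvuguzatu
surface: ezavudakuvuguzatu

cell MOD=vo, GRD=fe, CLASS=ol, NUM=ki:
underlying: gsu-vudku-m-uz-tu
1. e -> o, i -> u / B C0 _: no change
2. 0 -> a / C _ C: inserts after position(s) 1, 6, 11: gasuvudakumuzatu
surface: gasuvudakumuzatu
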